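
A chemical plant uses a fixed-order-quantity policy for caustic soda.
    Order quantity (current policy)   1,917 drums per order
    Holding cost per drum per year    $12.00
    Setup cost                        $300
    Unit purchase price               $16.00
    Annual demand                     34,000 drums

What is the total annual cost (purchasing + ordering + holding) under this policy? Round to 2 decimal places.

$560,822.81

Ordering: D/Q × S = 34,000/1,917 × $300 = $5,320.81
Holding:  Q/2 × H = 1,917/2 × $12 = $11,502.00
Purchase cost = D·C = 34,000 × 16 = $544,000.00
Total = $5,320.81 + $11,502.00 + $544,000.00 = $560,822.81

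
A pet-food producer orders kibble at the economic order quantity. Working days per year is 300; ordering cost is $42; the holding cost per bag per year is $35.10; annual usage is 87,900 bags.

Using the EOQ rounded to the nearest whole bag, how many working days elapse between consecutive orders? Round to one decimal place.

2DS/H = 2·87,900·42/35.1 = 210,358.97
EOQ = √210,358.97 ≈ 458.65 → Q = 459 bags
T = Q/D × 300 days = 459/87,900 × 300 = 1.567 days

1.6 days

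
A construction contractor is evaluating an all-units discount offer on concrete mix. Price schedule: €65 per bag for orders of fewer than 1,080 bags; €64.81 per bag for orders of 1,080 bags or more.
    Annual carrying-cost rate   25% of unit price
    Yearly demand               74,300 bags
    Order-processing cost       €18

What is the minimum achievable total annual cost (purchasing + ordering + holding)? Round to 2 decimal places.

€4,825,370.68

H₁ = 25%×€65 = €16.2500;  H₂ = 25%×€64.81 = €16.2025
EOQ₁ = √(2×74,300×18/16.2500) = 405.71  (< 1,080, feasible at tier 1)
EOQ₂ = √(2×74,300×18/16.2025) = 406.31  (< 1,080 → use Q = 1,080 at tier-2 price)
TC(tier 1 (EOQ₁), Q≈405.7) = €4,836,092.84
TC(tier 2, Q≈1,080.0) = €4,825,370.68
Minimum at tier 2: €4,825,370.68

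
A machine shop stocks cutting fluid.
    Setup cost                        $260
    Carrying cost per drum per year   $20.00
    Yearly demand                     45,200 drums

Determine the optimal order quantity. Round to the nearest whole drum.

1,084 drums

Q* = √(2·D·S / H) = √(2·45,200·260 / 20) = √1,175,200.0 ≈ 1,084.07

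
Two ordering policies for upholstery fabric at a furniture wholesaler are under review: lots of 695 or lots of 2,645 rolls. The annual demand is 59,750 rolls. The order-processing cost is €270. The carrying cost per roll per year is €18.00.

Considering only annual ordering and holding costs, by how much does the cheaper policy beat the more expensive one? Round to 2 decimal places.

€437.01

Annual cost at Q: ordering D·S/Q plus holding Q·H/2.
TC(695) = (59,750/695)×270 + (695/2)×18 = €29,467.23
TC(2,645) = (59,750/2,645)×270 + (2,645/2)×18 = €29,904.24
|ΔTC| = |€29,467.23 − €29,904.24| = €437.01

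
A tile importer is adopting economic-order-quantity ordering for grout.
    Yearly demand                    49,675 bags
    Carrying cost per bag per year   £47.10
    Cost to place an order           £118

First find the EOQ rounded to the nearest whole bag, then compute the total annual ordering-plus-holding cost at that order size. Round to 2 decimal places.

£23,498.24

2DS/H = 2·49,675·118/47.1 = 248,902.34
EOQ = √248,902.34 ≈ 498.90 → Q = 499 bags
Orders/yr = 49,675/499 = 99.549; ordering cost = 99.549 × £118 = £11,746.79
Average inventory = 499/2 = 249.5; holding cost = 249.5 × £47.1 = £11,751.45
Total = £11,746.79 + £11,751.45 = £23,498.24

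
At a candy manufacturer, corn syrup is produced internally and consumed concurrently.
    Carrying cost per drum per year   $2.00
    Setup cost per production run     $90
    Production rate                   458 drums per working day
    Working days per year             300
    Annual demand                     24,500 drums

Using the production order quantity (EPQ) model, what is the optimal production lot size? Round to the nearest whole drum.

1,638 drums

Daily demand d = 24,500/300 = 81.667; p = 458; 1 − d/p = 0.82169
EPQ = √(2DS / (H(1 − d/p)))
    = √(2 × 24,500 × 90 / (2 × 0.82169)) ≈ 1,638.14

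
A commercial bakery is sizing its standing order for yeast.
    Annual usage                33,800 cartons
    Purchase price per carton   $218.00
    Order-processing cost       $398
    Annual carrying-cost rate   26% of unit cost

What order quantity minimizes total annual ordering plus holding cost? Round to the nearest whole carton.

689 cartons

H = i·C = 0.26 × $218 = $56.6800 per carton-year
EOQ = √(2DS/H) = √(2 × 33,800 × 398 / 56.68)
    = √(474,678.90) ≈ 688.97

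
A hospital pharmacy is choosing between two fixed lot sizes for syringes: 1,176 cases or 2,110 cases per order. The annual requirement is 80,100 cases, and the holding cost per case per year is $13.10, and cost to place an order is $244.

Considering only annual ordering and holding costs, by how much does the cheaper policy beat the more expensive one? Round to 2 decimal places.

Annual cost at Q: ordering D·S/Q plus holding Q·H/2.
TC(1,176) = (80,100/1,176)×244 + (1,176/2)×13.1 = $24,322.19
TC(2,110) = (80,100/2,110)×244 + (2,110/2)×13.1 = $23,083.25
Lots of 2,110 are cheaper by $1,238.94.

$1,238.94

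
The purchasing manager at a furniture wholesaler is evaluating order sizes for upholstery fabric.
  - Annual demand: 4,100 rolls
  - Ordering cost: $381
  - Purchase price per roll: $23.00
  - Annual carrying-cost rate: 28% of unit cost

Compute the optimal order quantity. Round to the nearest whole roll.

Holding cost per roll per year: H = 28% × $23 = $6.4400
Optimal lot size Q* = (2 × 4,100 × $381 / $6.44)^½ ≈ 696.51

697 rolls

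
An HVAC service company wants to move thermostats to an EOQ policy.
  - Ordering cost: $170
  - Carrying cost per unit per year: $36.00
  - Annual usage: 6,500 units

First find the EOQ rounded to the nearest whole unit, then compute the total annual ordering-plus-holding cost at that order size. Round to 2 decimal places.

Optimal lot size Q* = (2 × 6,500 × $170 / $36)^½ ≈ 247.77 → Q = 248 units
Orders/yr = 6,500/248 = 26.210; ordering cost = 26.210 × $170 = $4,455.65
Average inventory = 248/2 = 124; holding cost = 124 × $36 = $4,464.00
Total = $4,455.65 + $4,464.00 = $8,919.65

$8,919.65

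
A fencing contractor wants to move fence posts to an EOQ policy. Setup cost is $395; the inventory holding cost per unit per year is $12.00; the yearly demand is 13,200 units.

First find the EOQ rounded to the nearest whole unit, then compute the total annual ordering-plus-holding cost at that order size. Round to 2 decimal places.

Q* = √(2·D·S / H) = √(2·13,200·395 / 12) = √869,000.0 ≈ 932.20 → Q = 932 units
Annual ordering cost = (D/Q)·S = (13,200/932) × 395 = $5,594.42
Annual holding cost  = (Q/2)·H = (932/2) × 12 = $5,592.00
Total = $5,594.42 + $5,592.00 = $11,186.42

$11,186.42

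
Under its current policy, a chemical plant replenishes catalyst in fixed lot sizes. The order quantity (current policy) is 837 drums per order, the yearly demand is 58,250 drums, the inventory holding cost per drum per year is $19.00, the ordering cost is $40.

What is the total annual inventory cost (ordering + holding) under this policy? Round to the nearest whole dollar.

Ordering: D/Q × S = 58,250/837 × $40 = $2,783.75
Holding:  Q/2 × H = 837/2 × $19 = $7,951.50
Total = $2,783.75 + $7,951.50 = $10,735.25

$10,735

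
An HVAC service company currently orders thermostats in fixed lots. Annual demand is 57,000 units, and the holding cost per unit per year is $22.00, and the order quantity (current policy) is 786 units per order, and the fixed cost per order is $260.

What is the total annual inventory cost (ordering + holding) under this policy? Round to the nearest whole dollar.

$27,501

Annual ordering cost = (D/Q)·S = (57,000/786) × 260 = $18,854.96
Annual holding cost  = (Q/2)·H = (786/2) × 22 = $8,646.00
Total = $18,854.96 + $8,646.00 = $27,500.96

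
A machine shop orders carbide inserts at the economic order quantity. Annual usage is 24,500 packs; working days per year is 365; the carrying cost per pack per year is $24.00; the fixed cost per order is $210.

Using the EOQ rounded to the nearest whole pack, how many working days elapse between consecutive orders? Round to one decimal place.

EOQ = √(2DS/H) = √(2 × 24,500 × 210 / 24)
    = √(428,750.00) ≈ 654.79 → Q = 655 packs
Days between orders = 365 / (D/Q) = 365 / 37.405 ≈ 9.758

9.8 days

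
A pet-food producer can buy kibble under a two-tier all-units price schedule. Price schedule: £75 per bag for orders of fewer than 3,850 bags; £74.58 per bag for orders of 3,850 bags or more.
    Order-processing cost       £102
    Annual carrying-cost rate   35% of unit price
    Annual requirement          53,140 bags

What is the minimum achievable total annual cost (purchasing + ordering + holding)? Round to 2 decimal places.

£4,002,369.05

H₁ = 35%×£75 = £26.2500;  H₂ = 35%×£74.58 = £26.1030
EOQ₁ = √(2×53,140×102/26.2500) = 642.63  (< 3,850, feasible at tier 1)
EOQ₂ = √(2×53,140×102/26.1030) = 644.44  (< 3,850 → use Q = 3,850 at tier-2 price)
TC(tier 1 (EOQ₁), Q≈642.6) = £4,002,369.05
TC(tier 2, Q≈3,850.0) = £4,014,837.34
Minimum at tier 1 (EOQ₁): £4,002,369.05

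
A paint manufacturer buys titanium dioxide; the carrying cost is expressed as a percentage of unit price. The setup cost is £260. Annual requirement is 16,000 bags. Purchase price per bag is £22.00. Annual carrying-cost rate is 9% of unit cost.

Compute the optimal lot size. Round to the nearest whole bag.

2,050 bags

Carrying cost H = £22 × 9% = £1.9800/bag/yr
Optimal lot size Q* = (2 × 16,000 × £260 / £1.98)^½ ≈ 2,049.88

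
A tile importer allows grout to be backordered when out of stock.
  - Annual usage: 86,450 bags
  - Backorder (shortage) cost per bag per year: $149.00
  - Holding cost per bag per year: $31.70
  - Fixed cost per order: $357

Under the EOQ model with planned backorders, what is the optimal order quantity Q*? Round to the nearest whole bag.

Basic EOQ = √(2·86,450·357/31.7) = 1,395.410
Backorder adjustment √((H+b)/b) = √((31.7+149)/149) = 1.1013
Q* = 1,395.410 × 1.1013 ≈ 1,536.70

1,537 bags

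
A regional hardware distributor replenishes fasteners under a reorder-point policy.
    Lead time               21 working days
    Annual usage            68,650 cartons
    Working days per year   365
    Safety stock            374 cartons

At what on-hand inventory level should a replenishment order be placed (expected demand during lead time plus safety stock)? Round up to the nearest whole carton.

4,324 cartons

Daily demand d = 68,650 / 365 = 188.082 cartons/day
Demand during lead time = 188.082 × 21 = 3,949.73
Reorder point = 3,949.73 + 374 = 4,323.73 → round up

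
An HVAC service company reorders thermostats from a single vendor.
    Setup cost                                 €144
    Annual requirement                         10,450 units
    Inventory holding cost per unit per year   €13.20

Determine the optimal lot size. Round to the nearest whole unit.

477 units

EOQ = √(2DS/H) = √(2 × 10,450 × 144 / 13.2)
    = √(228,000.00) ≈ 477.49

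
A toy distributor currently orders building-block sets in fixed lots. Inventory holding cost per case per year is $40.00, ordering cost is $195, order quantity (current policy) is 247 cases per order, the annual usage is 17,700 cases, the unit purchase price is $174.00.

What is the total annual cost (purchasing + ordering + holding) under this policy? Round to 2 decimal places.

$3,098,713.68

Orders/yr = 17,700/247 = 71.660; ordering cost = 71.660 × $195 = $13,973.68
Average inventory = 247/2 = 123.5; holding cost = 123.5 × $40 = $4,940.00
Purchase cost = D·C = 17,700 × 174 = $3,079,800.00
Total = $13,973.68 + $4,940.00 + $3,079,800.00 = $3,098,713.68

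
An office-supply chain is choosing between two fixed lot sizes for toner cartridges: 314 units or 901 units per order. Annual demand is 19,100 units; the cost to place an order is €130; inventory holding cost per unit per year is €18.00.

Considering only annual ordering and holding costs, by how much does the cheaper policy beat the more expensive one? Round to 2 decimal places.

€131.18

Annual cost at Q: ordering D·S/Q plus holding Q·H/2.
TC(314) = (19,100/314)×130 + (314/2)×18 = €10,733.64
TC(901) = (19,100/901)×130 + (901/2)×18 = €10,864.83
|ΔTC| = |€10,733.64 − €10,864.83| = €131.18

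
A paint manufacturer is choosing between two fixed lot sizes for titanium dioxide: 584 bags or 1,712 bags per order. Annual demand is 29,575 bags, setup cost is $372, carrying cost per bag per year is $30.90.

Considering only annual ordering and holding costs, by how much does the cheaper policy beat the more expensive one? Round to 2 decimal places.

$5,015.07

Annual cost at Q: ordering D·S/Q plus holding Q·H/2.
TC(584) = (29,575/584)×372 + (584/2)×30.9 = $27,861.67
TC(1,712) = (29,575/1,712)×372 + (1,712/2)×30.9 = $32,876.74
Cheaper: Q = 584.  Difference = $5,015.07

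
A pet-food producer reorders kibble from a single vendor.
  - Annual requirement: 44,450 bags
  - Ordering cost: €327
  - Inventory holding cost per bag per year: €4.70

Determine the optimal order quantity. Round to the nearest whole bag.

EOQ = √(2DS/H) = √(2 × 44,450 × 327 / 4.7)
    = √(6,185,170.21) ≈ 2,487.00

2,487 bags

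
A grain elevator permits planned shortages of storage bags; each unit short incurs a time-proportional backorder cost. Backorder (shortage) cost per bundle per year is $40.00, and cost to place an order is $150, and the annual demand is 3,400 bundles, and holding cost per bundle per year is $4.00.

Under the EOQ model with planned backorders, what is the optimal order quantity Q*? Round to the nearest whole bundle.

Q* = √(2DS/H) · √((H + b)/b)
   = √(2 × 3,400 × 150 / 4) · √((4 + 40) / 40)
   = 504.975 × 1.0488 ≈ 529.62

530 bundles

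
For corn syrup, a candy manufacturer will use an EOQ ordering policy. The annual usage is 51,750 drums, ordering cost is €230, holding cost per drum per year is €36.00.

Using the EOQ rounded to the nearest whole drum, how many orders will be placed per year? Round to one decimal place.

63.7 orders per year

2DS/H = 2·51,750·230/36 = 661,250.00
EOQ = √661,250.00 ≈ 813.17 → Q = 813
Orders per year = D/Q = 51,750 / 813 = 63.653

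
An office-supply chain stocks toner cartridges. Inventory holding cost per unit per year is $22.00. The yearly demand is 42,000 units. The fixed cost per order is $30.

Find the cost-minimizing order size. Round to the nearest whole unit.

Q* = √(2·D·S / H) = √(2·42,000·30 / 22) = √114,545.5 ≈ 338.45

338 units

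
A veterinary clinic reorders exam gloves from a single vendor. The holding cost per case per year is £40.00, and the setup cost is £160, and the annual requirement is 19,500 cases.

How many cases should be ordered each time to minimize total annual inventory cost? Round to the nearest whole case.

395 cases

Q* = √(2·D·S / H) = √(2·19,500·160 / 40) = √156,000.0 ≈ 394.97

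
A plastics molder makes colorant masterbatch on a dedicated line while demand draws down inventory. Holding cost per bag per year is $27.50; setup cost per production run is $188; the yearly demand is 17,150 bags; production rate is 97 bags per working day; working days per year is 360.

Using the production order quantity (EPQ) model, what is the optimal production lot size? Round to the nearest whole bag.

Daily demand d = 17,150/360 = 47.639; p = 97; 1 − d/p = 0.50888
EPQ = √(2DS / (H(1 − d/p)))
    = √(2 × 17,150 × 188 / (27.5 × 0.50888)) ≈ 678.82

679 bags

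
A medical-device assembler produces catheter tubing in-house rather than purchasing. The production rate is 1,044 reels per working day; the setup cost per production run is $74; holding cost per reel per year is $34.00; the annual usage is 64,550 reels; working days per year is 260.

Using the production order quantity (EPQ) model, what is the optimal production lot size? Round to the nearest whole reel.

d = 64,550/260 = 248.2692 reels/day;  effective holding cost H(1 − d/p) = 34·(1 − 248.2692/1044) = 25.91460
Q* = √(2DS / H_eff) = √(2·64,550·74 / 25.91460) ≈ 607.16

607 reels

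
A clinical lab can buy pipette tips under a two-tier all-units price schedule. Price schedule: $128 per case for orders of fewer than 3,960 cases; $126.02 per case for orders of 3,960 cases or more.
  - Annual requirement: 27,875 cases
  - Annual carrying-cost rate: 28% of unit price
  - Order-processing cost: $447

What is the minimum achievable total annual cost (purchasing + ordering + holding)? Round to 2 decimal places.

$3,585,819.48

H₁ = 28%×$128 = $35.8400;  H₂ = 28%×$126.02 = $35.2856
EOQ₁ = √(2×27,875×447/35.8400) = 833.86  (< 3,960, feasible at tier 1)
EOQ₂ = √(2×27,875×447/35.2856) = 840.38  (< 3,960 → use Q = 3,960 at tier-2 price)
TC(tier 1 (EOQ₁), Q≈833.9) = $3,597,885.48
TC(tier 2, Q≈3,960.0) = $3,585,819.48
Minimum at tier 2: $3,585,819.48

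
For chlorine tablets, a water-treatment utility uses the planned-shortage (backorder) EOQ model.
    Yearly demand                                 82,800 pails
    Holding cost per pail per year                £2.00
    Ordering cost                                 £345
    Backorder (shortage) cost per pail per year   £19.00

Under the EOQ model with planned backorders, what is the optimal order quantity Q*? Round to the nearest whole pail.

5,619 pails

Q* = √(2DS/H) · √((H + b)/b)
   = √(2 × 82,800 × 345 / 2) · √((2 + 19) / 19)
   = 5,344.717 × 1.0513 ≈ 5,618.98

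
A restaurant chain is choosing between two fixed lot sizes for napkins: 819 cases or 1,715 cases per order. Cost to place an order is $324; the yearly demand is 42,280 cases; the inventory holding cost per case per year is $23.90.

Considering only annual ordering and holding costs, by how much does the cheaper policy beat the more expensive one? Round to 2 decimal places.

For each Q, cost = (D/Q)·S + (Q/2)·H.
TC(819) = (42,280/819)×324 + (819/2)×23.9 = $26,513.20
TC(1,715) = (42,280/1,715)×324 + (1,715/2)×23.9 = $28,481.84
Lots of 819 are cheaper by $1,968.64.

$1,968.64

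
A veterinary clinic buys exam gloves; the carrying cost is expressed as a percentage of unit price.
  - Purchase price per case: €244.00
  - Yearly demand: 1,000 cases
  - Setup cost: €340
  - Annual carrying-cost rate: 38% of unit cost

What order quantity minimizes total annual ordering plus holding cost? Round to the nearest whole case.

86 cases

Carrying cost H = €244 × 38% = €92.7200/case/yr
2DS/H = 2·1,000·340/92.72 = 7,333.91
EOQ = √7,333.91 ≈ 85.64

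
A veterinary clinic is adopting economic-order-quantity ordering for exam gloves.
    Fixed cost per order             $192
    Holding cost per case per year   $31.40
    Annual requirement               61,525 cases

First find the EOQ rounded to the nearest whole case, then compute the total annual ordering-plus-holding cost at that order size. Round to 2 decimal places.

2DS/H = 2·61,525·192/31.4 = 752,407.64
EOQ = √752,407.64 ≈ 867.41 → Q = 867 cases
Annual ordering cost = (D/Q)·S = (61,525/867) × 192 = $13,624.91
Annual holding cost  = (Q/2)·H = (867/2) × 31.4 = $13,611.90
Total = $13,624.91 + $13,611.90 = $27,236.81

$27,236.81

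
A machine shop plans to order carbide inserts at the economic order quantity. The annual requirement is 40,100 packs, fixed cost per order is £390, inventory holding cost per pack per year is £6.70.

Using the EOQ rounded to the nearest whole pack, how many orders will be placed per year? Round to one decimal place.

18.6 orders per year

Optimal lot size Q* = (2 × 40,100 × £390 / £6.7)^½ ≈ 2,160.64 → Q = 2,161
N = D/Q = 40,100/2,161 ≈ 18.556 orders/yr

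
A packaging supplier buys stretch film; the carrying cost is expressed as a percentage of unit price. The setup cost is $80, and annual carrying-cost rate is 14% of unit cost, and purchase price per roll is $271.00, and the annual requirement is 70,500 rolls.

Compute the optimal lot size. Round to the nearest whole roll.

H = i·C = 0.14 × $271 = $37.9400 per roll-year
2DS/H = 2·70,500·80/37.94 = 297,311.54
EOQ = √297,311.54 ≈ 545.26

545 rolls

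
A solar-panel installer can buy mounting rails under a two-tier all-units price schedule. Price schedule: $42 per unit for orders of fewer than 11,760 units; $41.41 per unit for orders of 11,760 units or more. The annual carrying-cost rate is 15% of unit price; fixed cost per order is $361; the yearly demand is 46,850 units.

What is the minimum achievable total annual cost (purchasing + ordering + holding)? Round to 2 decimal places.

$1,978,020.29

H₁ = 15%×$42 = $6.3000;  H₂ = 15%×$41.41 = $6.2115
EOQ₁ = √(2×46,850×361/6.3000) = 2,317.14  (< 11,760, feasible at tier 1)
EOQ₂ = √(2×46,850×361/6.2115) = 2,333.59  (< 11,760 → use Q = 11,760 at tier-2 price)
TC(tier 1 (EOQ₁), Q≈2,317.1) = $1,982,298.01
TC(tier 2, Q≈11,760.0) = $1,978,020.29
Minimum at tier 2: $1,978,020.29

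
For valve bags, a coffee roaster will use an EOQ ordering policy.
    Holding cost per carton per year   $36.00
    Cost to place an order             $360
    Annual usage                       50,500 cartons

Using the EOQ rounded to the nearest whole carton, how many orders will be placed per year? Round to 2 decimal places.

2DS/H = 2·50,500·360/36 = 1,010,000.00
EOQ = √1,010,000.00 ≈ 1,004.99 → Q = 1,005
N = D/Q = 50,500/1,005 ≈ 50.249 orders/yr

50.25 orders per year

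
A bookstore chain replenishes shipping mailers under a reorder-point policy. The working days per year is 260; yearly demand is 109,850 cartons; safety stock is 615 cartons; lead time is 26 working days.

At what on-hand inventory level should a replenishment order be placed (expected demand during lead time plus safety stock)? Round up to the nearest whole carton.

Daily demand d = 109,850 / 260 = 422.500 cartons/day
Demand during lead time = 422.500 × 26 = 10,985.00
Reorder point = 10,985.00 + 615 = 11,600.00 → round up

11,600 cartons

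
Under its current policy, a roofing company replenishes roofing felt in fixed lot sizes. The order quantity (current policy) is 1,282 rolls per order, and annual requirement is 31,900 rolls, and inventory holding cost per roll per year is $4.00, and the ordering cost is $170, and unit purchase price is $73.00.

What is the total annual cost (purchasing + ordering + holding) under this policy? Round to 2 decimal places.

Annual ordering cost = (D/Q)·S = (31,900/1,282) × 170 = $4,230.11
Annual holding cost  = (Q/2)·H = (1,282/2) × 4 = $2,564.00
Purchase cost = D·C = 31,900 × 73 = $2,328,700.00
Total = $4,230.11 + $2,564.00 + $2,328,700.00 = $2,335,494.11

$2,335,494.11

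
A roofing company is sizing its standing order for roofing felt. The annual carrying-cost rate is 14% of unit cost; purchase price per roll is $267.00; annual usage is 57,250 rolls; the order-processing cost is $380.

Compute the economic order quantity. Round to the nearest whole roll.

Holding cost per roll per year: H = 14% × $267 = $37.3800
Optimal lot size Q* = (2 × 57,250 × $380 / $37.38)^½ ≈ 1,078.88

1,079 rolls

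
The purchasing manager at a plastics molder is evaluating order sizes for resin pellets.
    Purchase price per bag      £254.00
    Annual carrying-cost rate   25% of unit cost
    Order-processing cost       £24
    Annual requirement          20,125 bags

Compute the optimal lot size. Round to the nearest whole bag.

Carrying cost H = £254 × 25% = £63.5000/bag/yr
EOQ = √(2DS/H) = √(2 × 20,125 × 24 / 63.5)
    = √(15,212.60) ≈ 123.34

123 bags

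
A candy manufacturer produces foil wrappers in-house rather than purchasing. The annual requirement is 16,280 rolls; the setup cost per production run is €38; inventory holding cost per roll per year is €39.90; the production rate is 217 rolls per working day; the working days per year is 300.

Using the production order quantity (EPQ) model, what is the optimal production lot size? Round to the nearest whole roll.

203 rolls

Daily demand d = 16,280/300 = 54.267; p = 217; 1 − d/p = 0.74992
EPQ = √(2DS / (H(1 − d/p)))
    = √(2 × 16,280 × 38 / (39.9 × 0.74992)) ≈ 203.35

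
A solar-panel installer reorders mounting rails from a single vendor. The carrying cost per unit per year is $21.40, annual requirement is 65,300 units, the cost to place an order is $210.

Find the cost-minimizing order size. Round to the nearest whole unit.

1,132 units

Q* = √(2·D·S / H) = √(2·65,300·210 / 21.4) = √1,281,588.8 ≈ 1,132.07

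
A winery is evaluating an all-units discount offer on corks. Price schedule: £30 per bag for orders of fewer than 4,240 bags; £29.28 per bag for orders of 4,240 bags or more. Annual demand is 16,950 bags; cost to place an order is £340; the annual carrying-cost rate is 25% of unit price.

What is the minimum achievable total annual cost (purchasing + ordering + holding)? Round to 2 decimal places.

£513,173.60

H₁ = 25%×£30 = £7.5000;  H₂ = 25%×£29.28 = £7.3200
EOQ₁ = √(2×16,950×340/7.5000) = 1,239.68  (< 4,240, feasible at tier 1)
EOQ₂ = √(2×16,950×340/7.3200) = 1,254.83  (< 4,240 → use Q = 4,240 at tier-2 price)
TC(tier 1 (EOQ₁), Q≈1,239.7) = £517,797.58
TC(tier 2, Q≈4,240.0) = £513,173.60
Minimum at tier 2: £513,173.60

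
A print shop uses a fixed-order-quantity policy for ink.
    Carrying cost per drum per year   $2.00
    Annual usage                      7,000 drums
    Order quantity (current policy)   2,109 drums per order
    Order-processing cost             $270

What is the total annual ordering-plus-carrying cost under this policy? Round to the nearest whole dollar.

$3,005

Orders/yr = 7,000/2,109 = 3.319; ordering cost = 3.319 × $270 = $896.16
Average inventory = 2,109/2 = 1054.5; holding cost = 1054.5 × $2 = $2,109.00
Total = $896.16 + $2,109.00 = $3,005.16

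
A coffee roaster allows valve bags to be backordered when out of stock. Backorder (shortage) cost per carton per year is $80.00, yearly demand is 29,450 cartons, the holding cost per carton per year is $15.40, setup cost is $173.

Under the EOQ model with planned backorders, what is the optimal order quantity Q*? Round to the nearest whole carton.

Basic EOQ = √(2·29,450·173/15.4) = 813.430
Backorder adjustment √((H+b)/b) = √((15.4+80)/80) = 1.0920
Q* = 813.430 × 1.0920 ≈ 888.28

888 cartons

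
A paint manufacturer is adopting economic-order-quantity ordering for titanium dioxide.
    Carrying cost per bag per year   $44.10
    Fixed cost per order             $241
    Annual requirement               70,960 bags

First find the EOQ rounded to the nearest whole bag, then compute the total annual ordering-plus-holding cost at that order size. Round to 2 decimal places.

EOQ = √(2DS/H) = √(2 × 70,960 × 241 / 44.1)
    = √(775,571.88) ≈ 880.67 → Q = 881 bags
Ordering: D/Q × S = 70,960/881 × $241 = $19,411.31
Holding:  Q/2 × H = 881/2 × $44.1 = $19,426.05
Total = $19,411.31 + $19,426.05 = $38,837.36

$38,837.36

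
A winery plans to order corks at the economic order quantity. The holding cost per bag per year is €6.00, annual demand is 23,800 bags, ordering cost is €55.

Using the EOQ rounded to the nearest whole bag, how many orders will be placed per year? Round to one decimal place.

2DS/H = 2·23,800·55/6 = 436,333.33
EOQ = √436,333.33 ≈ 660.56 → Q = 661
N = D/Q = 23,800/661 ≈ 36.006 orders/yr

36.0 orders per year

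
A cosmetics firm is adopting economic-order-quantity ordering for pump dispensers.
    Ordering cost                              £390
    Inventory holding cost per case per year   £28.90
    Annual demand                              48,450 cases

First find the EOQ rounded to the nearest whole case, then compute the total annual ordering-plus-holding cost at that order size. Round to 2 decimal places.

£33,047.85

Q* = √(2·D·S / H) = √(2·48,450·390 / 28.9) = √1,307,647.1 ≈ 1,143.52 → Q = 1,144 cases
Ordering: D/Q × S = 48,450/1,144 × £390 = £16,517.05
Holding:  Q/2 × H = 1,144/2 × £28.9 = £16,530.80
Total = £16,517.05 + £16,530.80 = £33,047.85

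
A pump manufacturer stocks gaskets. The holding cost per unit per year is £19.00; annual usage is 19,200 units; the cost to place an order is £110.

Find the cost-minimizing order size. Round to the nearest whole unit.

Optimal lot size Q* = (2 × 19,200 × £110 / £19)^½ ≈ 471.50

472 units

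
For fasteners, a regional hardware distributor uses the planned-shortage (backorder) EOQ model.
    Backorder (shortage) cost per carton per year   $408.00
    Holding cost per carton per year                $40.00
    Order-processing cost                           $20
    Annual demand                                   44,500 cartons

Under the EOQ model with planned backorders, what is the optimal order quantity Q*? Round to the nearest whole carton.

221 cartons

Basic EOQ = √(2·44,500·20/40) = 210.950
Backorder adjustment √((H+b)/b) = √((40+408)/408) = 1.0479
Q* = 210.950 × 1.0479 ≈ 221.05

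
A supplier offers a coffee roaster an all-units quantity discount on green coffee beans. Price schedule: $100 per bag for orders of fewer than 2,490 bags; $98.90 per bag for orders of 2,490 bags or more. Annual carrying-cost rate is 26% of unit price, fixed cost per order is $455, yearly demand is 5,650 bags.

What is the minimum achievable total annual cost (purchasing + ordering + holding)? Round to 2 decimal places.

H₁ = 26%×$100 = $26.0000;  H₂ = 26%×$98.90 = $25.7140
EOQ₁ = √(2×5,650×455/26.0000) = 444.69  (< 2,490, feasible at tier 1)
EOQ₂ = √(2×5,650×455/25.7140) = 447.16  (< 2,490 → use Q = 2,490 at tier-2 price)
TC(tier 1 (EOQ₁), Q≈444.7) = $576,561.96
TC(tier 2, Q≈2,490.0) = $591,831.36
Minimum at tier 1 (EOQ₁): $576,561.96

$576,561.96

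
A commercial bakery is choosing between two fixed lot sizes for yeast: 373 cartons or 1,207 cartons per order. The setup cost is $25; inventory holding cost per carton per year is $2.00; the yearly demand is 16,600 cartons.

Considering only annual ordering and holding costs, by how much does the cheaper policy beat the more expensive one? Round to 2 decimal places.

$65.23

TC(Q) = (D/Q)S + (Q/2)H
TC(373) = (16,600/373)×25 + (373/2)×2 = $1,485.60
TC(1,207) = (16,600/1,207)×25 + (1,207/2)×2 = $1,550.83
Lots of 373 are cheaper by $65.23.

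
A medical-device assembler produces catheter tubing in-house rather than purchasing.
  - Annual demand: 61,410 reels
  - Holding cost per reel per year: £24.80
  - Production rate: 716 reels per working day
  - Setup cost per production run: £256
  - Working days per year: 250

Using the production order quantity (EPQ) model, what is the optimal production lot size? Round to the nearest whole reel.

Daily demand d = 61,410/250 = 245.640; p = 716; 1 − d/p = 0.65693
EPQ = √(2DS / (H(1 − d/p)))
    = √(2 × 61,410 × 256 / (24.8 × 0.65693)) ≈ 1,389.22

1,389 reels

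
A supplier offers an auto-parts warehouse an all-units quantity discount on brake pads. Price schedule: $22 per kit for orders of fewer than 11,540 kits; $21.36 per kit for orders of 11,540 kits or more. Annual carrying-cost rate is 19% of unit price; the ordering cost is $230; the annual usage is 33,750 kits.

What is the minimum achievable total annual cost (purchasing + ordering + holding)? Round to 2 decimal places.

H₁ = 19%×$22 = $4.1800;  H₂ = 19%×$21.36 = $4.0584
EOQ₁ = √(2×33,750×230/4.1800) = 1,927.20  (< 11,540, feasible at tier 1)
EOQ₂ = √(2×33,750×230/4.0584) = 1,955.86  (< 11,540 → use Q = 11,540 at tier-2 price)
TC(tier 1 (EOQ₁), Q≈1,927.2) = $750,555.71
TC(tier 2, Q≈11,540.0) = $744,989.63
Minimum at tier 2: $744,989.63

$744,989.63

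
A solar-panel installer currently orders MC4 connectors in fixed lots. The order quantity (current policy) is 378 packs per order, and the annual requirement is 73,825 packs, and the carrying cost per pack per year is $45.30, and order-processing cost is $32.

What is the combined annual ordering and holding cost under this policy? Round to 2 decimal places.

$14,811.44

Orders/yr = 73,825/378 = 195.304; ordering cost = 195.304 × $32 = $6,249.74
Average inventory = 378/2 = 189; holding cost = 189 × $45.3 = $8,561.70
Total = $6,249.74 + $8,561.70 = $14,811.44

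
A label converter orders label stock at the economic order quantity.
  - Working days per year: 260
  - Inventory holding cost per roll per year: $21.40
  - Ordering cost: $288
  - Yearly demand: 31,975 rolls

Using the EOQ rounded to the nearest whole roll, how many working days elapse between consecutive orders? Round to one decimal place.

7.5 days

2DS/H = 2·31,975·288/21.4 = 860,635.51
EOQ = √860,635.51 ≈ 927.70 → Q = 928 rolls
Cycle time = (working days × Q)/D = (260 × 928) / 31,975 = 7.546 days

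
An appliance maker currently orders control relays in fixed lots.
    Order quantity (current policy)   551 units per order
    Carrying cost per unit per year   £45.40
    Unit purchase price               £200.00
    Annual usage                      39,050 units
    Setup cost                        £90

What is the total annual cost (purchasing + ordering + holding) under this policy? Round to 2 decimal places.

Annual ordering cost = (D/Q)·S = (39,050/551) × 90 = £6,378.40
Annual holding cost  = (Q/2)·H = (551/2) × 45.4 = £12,507.70
Purchase cost = D·C = 39,050 × 200 = £7,810,000.00
Total = £6,378.40 + £12,507.70 + £7,810,000.00 = £7,828,886.10

£7,828,886.10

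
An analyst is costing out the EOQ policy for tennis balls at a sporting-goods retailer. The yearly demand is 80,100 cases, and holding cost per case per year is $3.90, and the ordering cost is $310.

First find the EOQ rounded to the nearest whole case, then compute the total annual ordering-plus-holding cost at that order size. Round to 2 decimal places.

Q* = √(2·D·S / H) = √(2·80,100·310 / 3.9) = √12,733,846.2 ≈ 3,568.45 → Q = 3,568 cases
Ordering: D/Q × S = 80,100/3,568 × $310 = $6,959.36
Holding:  Q/2 × H = 3,568/2 × $3.9 = $6,957.60
Total = $6,959.36 + $6,957.60 = $13,916.96

$13,916.96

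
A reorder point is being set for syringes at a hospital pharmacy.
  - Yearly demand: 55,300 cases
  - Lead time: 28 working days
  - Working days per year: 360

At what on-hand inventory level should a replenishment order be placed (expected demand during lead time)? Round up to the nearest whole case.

Daily demand d = 55,300 / 360 = 153.611 cases/day
Demand during lead time = 153.611 × 28 = 4,301.11
Reorder point = 4,301.11 → round up

4,302 cases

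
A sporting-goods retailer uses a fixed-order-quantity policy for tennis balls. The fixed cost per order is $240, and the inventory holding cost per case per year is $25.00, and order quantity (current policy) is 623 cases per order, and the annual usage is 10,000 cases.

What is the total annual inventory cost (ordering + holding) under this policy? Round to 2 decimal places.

Orders/yr = 10,000/623 = 16.051; ordering cost = 16.051 × $240 = $3,852.33
Average inventory = 623/2 = 311.5; holding cost = 311.5 × $25 = $7,787.50
Total = $3,852.33 + $7,787.50 = $11,639.83

$11,639.83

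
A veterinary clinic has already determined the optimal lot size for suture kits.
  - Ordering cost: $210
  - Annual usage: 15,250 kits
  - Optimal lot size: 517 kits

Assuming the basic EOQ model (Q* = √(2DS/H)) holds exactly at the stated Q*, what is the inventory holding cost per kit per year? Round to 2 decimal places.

$23.96

Since Q* = (2DS/H)^½, squaring gives Q*²·H = 2DS.
H = 2DS / Q² = 2 × 15,250 × 210 / 517² = 23.9628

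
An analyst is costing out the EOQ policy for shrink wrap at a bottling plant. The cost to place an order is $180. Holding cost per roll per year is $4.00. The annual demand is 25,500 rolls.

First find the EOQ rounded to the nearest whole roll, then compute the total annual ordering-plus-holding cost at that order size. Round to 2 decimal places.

$6,059.70

EOQ = √(2DS/H) = √(2 × 25,500 × 180 / 4)
    = √(2,295,000.00) ≈ 1,514.93 → Q = 1,515 rolls
Ordering: D/Q × S = 25,500/1,515 × $180 = $3,029.70
Holding:  Q/2 × H = 1,515/2 × $4 = $3,030.00
Total = $3,029.70 + $3,030.00 = $6,059.70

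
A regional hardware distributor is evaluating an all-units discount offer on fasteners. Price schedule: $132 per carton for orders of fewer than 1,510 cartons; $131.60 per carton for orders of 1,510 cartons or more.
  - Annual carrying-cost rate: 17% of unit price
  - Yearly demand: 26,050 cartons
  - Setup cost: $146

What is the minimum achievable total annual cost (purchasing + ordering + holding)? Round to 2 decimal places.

H₁ = 17%×$132 = $22.4400;  H₂ = 17%×$131.60 = $22.3720
EOQ₁ = √(2×26,050×146/22.4400) = 582.22  (< 1,510, feasible at tier 1)
EOQ₂ = √(2×26,050×146/22.3720) = 583.10  (< 1,510 → use Q = 1,510 at tier-2 price)
TC(tier 1 (EOQ₁), Q≈582.2) = $3,451,664.92
TC(tier 2, Q≈1,510.0) = $3,447,589.60
Minimum at tier 2: $3,447,589.60

$3,447,589.60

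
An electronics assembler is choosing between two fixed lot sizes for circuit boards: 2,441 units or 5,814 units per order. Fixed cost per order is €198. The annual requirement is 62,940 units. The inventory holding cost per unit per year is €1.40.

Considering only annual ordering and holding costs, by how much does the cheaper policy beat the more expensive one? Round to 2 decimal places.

Annual cost at Q: ordering D·S/Q plus holding Q·H/2.
TC(2,441) = (62,940/2,441)×198 + (2,441/2)×1.4 = €6,814.03
TC(5,814) = (62,940/5,814)×198 + (5,814/2)×1.4 = €6,213.27
Lots of 5,814 are cheaper by €600.77.

€600.77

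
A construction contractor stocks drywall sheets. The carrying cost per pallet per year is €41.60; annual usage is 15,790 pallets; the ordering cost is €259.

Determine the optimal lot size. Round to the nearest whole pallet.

2DS/H = 2·15,790·259/41.6 = 196,615.87
EOQ = √196,615.87 ≈ 443.41

443 pallets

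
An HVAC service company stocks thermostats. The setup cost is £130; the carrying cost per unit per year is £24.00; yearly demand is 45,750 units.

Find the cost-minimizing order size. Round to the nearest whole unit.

704 units

EOQ = √(2DS/H) = √(2 × 45,750 × 130 / 24)
    = √(495,625.00) ≈ 704.01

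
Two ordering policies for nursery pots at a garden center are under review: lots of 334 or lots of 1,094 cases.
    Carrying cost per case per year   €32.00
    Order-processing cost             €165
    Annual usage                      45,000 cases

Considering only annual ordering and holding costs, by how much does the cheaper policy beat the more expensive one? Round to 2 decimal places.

TC(Q) = (D/Q)S + (Q/2)H
TC(334) = (45,000/334)×165 + (334/2)×32 = €27,574.54
TC(1,094) = (45,000/1,094)×165 + (1,094/2)×32 = €24,291.02
|ΔTC| = |€27,574.54 − €24,291.02| = €3,283.52

€3,283.52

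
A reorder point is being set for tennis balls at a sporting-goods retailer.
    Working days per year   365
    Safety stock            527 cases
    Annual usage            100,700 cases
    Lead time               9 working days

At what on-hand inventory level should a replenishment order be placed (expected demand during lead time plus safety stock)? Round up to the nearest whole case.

Daily demand d = 100,700 / 365 = 275.890 cases/day
Demand during lead time = 275.890 × 9 = 2,483.01
Reorder point = 2,483.01 + 527 = 3,010.01 → round up

3,011 cases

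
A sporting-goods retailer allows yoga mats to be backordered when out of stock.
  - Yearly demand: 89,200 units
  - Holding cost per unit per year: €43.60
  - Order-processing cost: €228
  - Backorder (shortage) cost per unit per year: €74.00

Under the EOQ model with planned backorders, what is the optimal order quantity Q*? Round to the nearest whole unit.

Q* = √(2DS/H) · √((H + b)/b)
   = √(2 × 89,200 × 228 / 43.6) · √((43.6 + 74) / 74)
   = 965.877 × 1.2606 ≈ 1,217.61

1,218 units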